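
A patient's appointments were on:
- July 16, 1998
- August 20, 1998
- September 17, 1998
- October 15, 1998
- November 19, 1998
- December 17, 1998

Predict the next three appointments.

January 21, 1999; February 18, 1999; March 18, 1999

All dates are Thursdays, 35, 28, 28, 35, 28 days apart.
Specifically, the 3rd Thursday of each month.
3rd Thursday of January 1999: January 21, 1999.
3rd Thursday of February 1999: February 18, 1999.
3rd Thursday of March 1999: March 18, 1999.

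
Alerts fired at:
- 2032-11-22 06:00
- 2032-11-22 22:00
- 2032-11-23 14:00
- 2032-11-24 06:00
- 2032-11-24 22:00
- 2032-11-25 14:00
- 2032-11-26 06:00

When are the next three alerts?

The interval is a steady 16 hours (16, 16, 16, 16, 16, 16).
2032-11-26 06:00 + 16 h = 2032-11-26 22:00.
2032-11-26 22:00 + 16 h = 2032-11-27 14:00.
2032-11-27 14:00 + 16 h = 2032-11-28 06:00.

2032-11-26 22:00, 2032-11-27 14:00, 2032-11-28 06:00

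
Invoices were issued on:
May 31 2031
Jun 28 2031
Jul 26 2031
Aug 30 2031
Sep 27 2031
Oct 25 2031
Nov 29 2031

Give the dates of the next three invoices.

Dec 27 2031, Jan 31 2032, Feb 28 2032

All Saturdays; the gaps (28, 28, 35, 28, 28, 35) vary with month length.
This is the last Saturday of each month.
December 2031 ends with Saturday Dec 27 2031.
Last Saturday of January 2032: Jan 31 2032.
Last Saturday of February 2032: Feb 28 2032.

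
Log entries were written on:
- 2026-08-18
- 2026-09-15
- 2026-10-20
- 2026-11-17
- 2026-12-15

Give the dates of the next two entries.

2027-01-19, 2027-02-16

Gaps: 28, 35, 28, 28 days — a mix of 28 and 35. Every date is a Tuesday.
Each is the 3rd Tuesday of its month.
January 2027 — 3rd Tuesday is 2027-01-19.
February 2027 — 3rd Tuesday is 2027-02-16.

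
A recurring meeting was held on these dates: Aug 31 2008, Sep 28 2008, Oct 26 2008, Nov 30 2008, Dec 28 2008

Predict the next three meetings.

Every date is a Sunday; gaps 28, 28, 35, 28 days.
Each is the last Sunday of its month (at least one falls on the 29th or later, ruling out '4th Sunday').
Last Sunday of January 2009: Jan 25 2009.
February 2009 ends with Sunday Feb 22 2009.
March 2009 ends with Sunday Mar 29 2009.

Jan 25 2009, Feb 22 2009, Mar 29 2009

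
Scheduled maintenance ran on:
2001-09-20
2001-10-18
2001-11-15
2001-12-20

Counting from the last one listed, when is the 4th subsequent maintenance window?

These are Thursdays at 28- or 35-day spacing (28, 28, 35).
The pattern: 3rd Thursday of the month.
3rd Thursday of January 2002: 2002-01-17.
3rd Thursday of February 2002: 2002-02-21.
March 2002 — 3rd Thursday is 2002-03-21.
3rd Thursday of April 2002: 2002-04-18.

2002-04-18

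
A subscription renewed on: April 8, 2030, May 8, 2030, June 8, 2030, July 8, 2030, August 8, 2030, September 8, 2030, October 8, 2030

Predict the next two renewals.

November 8, 2030; December 8, 2030

Each date is the 8th; the gaps (30, 31, 30, 31, 31, 30) track the month lengths.
The rule is the 8th of each month.
November 2030: November 8, 2030.
December 2030: December 8, 2030.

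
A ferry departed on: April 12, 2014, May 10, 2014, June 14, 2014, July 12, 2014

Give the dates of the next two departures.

All dates are Saturdays, 28, 35, 28 days apart.
Specifically, the 2nd Saturday of each month.
2nd Saturday of August 2014: August 9, 2014.
2nd Saturday of September 2014: September 13, 2014.

August 9, 2014; September 13, 2014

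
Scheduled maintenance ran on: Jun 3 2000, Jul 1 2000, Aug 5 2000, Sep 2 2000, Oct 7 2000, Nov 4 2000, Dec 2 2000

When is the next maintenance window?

Gaps: 28, 35, 28, 35, 28, 28 days — a mix of 28 and 35. Every date is a Saturday.
Each is the 1st Saturday of its month.
January 2001 — 1st Saturday is Jan 6 2001.

Jan 6 2001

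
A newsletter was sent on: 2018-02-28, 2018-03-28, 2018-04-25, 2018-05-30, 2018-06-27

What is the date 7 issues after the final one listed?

These are Wednesdays with 28, 28, 35, 28-day gaps.
Each is the final Wednesday of its month — 2018-05-30 is past the 28th, so '4th Wednesday' doesn't fit.
July 2018 ends with Wednesday 2018-07-25.
Last Wednesday of August 2018: 2018-08-29.
September 2018 ends with Wednesday 2018-09-26.
Last Wednesday of October 2018: 2018-10-31.
November 2018 ends with Wednesday 2018-11-28.
Last Wednesday of December 2018: 2018-12-26.
Last Wednesday of January 2019: 2019-01-30.

2019-01-30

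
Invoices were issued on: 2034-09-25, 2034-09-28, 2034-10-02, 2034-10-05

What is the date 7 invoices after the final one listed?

2034-10-30

Every event lands on a Monday or Thursday (gaps cycle 3, 4, 3).
So the schedule is: every Monday and Thursday.
The following Monday is 2034-10-09.
Next Thursday: 2034-10-12.
The following Monday is 2034-10-16.
Next Thursday: 2034-10-19.
The following Monday is 2034-10-23.
The following Thursday is 2034-10-26.
Next Monday: 2034-10-30.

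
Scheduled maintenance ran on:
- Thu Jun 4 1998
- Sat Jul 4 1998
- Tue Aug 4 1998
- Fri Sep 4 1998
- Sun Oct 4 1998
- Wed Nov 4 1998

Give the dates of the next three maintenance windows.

Fri Dec 4 1998, Mon Jan 4 1999, Thu Feb 4 1999

The day-of-month is always 4 (30, 31, 31, 30, 31 days between events).
So this recurs on the 4th of each month.
December 1998: Fri Dec 4 1998.
January 1999: Mon Jan 4 1999.
Next: February 1999 → Thu Feb 4 1999.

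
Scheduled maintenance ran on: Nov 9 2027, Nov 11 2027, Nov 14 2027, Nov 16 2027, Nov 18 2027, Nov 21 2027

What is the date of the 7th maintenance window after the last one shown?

Dec 7 2027

The gap pattern 2, 3, 2, 2, 3 repeats every 3 events.
These are the Tuesdays, Thursdays and Sundays of each week.
Next Tuesday: Nov 23 2027.
The following Thursday is Nov 25 2027.
Next Sunday: Nov 28 2027.
Next Tuesday: Nov 30 2027.
Next Thursday: Dec 2 2027.
Next Sunday: Dec 5 2027.
Next Tuesday: Dec 7 2027.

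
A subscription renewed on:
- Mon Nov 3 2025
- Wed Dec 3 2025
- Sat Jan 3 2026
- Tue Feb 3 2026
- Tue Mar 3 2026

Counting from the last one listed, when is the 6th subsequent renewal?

The day-of-month is always 3 (30, 31, 31, 28 days between events).
So this recurs on the 3rd of each month.
April 2026: Fri Apr 3 2026.
Next: May 2026 → Sun May 3 2026.
June 2026: Wed Jun 3 2026.
Next: July 2026 → Fri Jul 3 2026.
August 2026: Mon Aug 3 2026.
Next: September 2026 → Thu Sep 3 2026.

Thu Sep 3 2026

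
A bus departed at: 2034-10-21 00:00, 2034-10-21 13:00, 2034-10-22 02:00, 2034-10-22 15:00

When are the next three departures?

Spacing: 13, 13, 13 h — constant 13 h.
2034-10-22 15:00 + 13 h = 2034-10-23 04:00.
2034-10-23 04:00 + 13 h = 2034-10-23 17:00.
2034-10-23 17:00 + 13 h = 2034-10-24 06:00.

2034-10-23 04:00, 2034-10-23 17:00, 2034-10-24 06:00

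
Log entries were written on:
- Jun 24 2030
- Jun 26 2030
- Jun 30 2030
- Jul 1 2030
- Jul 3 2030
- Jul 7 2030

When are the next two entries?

Jul 8 2030, Jul 10 2030

Every event lands on a Monday or Wednesday or Sunday (gaps cycle 2, 4, 1, 2, 4).
So the schedule is: every Monday, Wednesday and Sunday.
The following Monday is Jul 8 2030.
The following Wednesday is Jul 10 2030.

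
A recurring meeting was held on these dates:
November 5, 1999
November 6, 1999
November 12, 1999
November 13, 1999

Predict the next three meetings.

Every event lands on a Friday or Saturday (gaps cycle 1, 6, 1).
So the schedule is: every Friday and Saturday.
The following Friday is November 19, 1999.
The following Saturday is November 20, 1999.
Next Friday: November 26, 1999.

November 19, 1999; November 20, 1999; November 26, 1999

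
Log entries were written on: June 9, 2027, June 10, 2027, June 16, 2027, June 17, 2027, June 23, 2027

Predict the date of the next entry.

June 24, 2027

Every event lands on a Wednesday or Thursday (gaps cycle 1, 6, 1, 6).
So the schedule is: every Wednesday and Thursday.
Next Thursday: June 24, 2027.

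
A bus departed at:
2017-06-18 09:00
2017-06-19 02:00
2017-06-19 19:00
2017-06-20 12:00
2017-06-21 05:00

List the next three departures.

2017-06-21 22:00, 2017-06-22 15:00, 2017-06-23 08:00

The interval is a steady 17 hours (17, 17, 17, 17).
2017-06-21 05:00 + 17 h = 2017-06-21 22:00.
2017-06-21 22:00 + 17 h = 2017-06-22 15:00.
2017-06-22 15:00 + 17 h = 2017-06-23 08:00.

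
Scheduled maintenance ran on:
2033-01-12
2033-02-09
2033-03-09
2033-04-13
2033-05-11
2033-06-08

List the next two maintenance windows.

2033-07-13, 2033-08-10

These are Wednesdays at 28- or 35-day spacing (28, 28, 35, 28, 28).
The pattern: 2nd Wednesday of the month.
2nd Wednesday of July 2033: 2033-07-13.
August 2033 — 2nd Wednesday is 2033-08-10.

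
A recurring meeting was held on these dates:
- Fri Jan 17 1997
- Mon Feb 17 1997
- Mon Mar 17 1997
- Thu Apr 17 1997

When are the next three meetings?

Sat May 17 1997, Tue Jun 17 1997, Thu Jul 17 1997

Gaps: 31, 28, 31 days — not constant. Every event is on the 17th of the month.
Pattern: the 17th of each month.
May 1997: Sat May 17 1997.
June 1997: Tue Jun 17 1997.
July 1997: Thu Jul 17 1997.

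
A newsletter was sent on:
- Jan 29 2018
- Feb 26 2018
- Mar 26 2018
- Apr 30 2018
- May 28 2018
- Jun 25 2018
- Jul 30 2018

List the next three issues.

Aug 27 2018, Sep 24 2018, Oct 29 2018

All Mondays; the gaps (28, 28, 35, 28, 28, 35) vary with month length.
This is the last Monday of each month.
August 2018 ends with Monday Aug 27 2018.
September 2018 ends with Monday Sep 24 2018.
October 2018 ends with Monday Oct 29 2018.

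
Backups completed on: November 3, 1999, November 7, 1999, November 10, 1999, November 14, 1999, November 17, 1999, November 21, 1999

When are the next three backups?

November 24, 1999; November 28, 1999; December 1, 1999

The gap pattern 4, 3, 4, 3, 4 repeats every 2 events.
These are the Wednesdays and Sundays of each week.
Next Wednesday: November 24, 1999.
Next Sunday: November 28, 1999.
The following Wednesday is December 1, 1999.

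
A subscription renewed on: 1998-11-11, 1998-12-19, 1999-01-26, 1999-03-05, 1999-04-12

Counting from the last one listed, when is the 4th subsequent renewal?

1999-09-11

Gaps between consecutive events: 38, 38, 38, 38 days — a constant 38-day interval.
1999-04-12 + 38 days = 1999-05-20.
1999-05-20 + 38 days = 1999-06-27.
1999-06-27 + 38 days = 1999-08-04.
1999-08-04 + 38 days = 1999-09-11.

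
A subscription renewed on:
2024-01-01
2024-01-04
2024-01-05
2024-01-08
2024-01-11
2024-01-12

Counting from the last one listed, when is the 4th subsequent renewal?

2024-01-22

Every event lands on a Monday or Thursday or Friday (gaps cycle 3, 1, 3, 3, 1).
So the schedule is: every Monday, Thursday and Friday.
Next Monday: 2024-01-15.
The following Thursday is 2024-01-18.
The following Friday is 2024-01-19.
The following Monday is 2024-01-22.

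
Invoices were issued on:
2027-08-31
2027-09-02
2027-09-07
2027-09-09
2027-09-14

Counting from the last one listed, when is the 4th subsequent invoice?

2027-09-28

Every event lands on a Tuesday or Thursday (gaps cycle 2, 5, 2, 5).
So the schedule is: every Tuesday and Thursday.
The following Thursday is 2027-09-16.
The following Tuesday is 2027-09-21.
Next Thursday: 2027-09-23.
Next Tuesday: 2027-09-28.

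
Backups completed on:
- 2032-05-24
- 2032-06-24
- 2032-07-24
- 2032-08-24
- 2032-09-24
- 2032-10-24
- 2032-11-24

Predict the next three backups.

2032-12-24, 2033-01-24, 2033-02-24

Gaps: 31, 30, 31, 31, 30, 31 days — not constant. Every event is on the 24th of the month.
Pattern: the 24th of each month.
December 2032: 2032-12-24.
Next: January 2033 → 2033-01-24.
Next: February 2033 → 2033-02-24.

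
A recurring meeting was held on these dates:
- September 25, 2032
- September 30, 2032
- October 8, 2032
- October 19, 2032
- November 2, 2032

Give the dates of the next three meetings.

Intervals are 5, 8, 11, 14 days — an arithmetic progression with common difference 3.
Next gap: 17 days. November 2, 2032 + 17 days = November 19, 2032.
Next gap: 20 days. November 19, 2032 + 20 days = December 9, 2032.
Next gap: 23 days. December 9, 2032 + 23 days = January 1, 2033.

November 19, 2032; December 9, 2032; January 1, 2033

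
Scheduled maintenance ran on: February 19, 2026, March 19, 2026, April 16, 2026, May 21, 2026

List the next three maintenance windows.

June 18, 2026; July 16, 2026; August 20, 2026

Gaps: 28, 28, 35 days — a mix of 28 and 35. Every date is a Thursday.
Each is the 3rd Thursday of its month.
June 2026 — 3rd Thursday is June 18, 2026.
July 2026 — 3rd Thursday is July 16, 2026.
August 2026 — 3rd Thursday is August 20, 2026.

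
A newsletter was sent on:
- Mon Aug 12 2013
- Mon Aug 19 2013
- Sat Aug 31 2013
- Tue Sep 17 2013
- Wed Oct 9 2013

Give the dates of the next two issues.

The spacing grows by 5 each time: 7, 12, 17, 22 days.
Next gap: 27 days. Wed Oct 9 2013 + 27 days = Tue Nov 5 2013.
Next gap: 32 days. Tue Nov 5 2013 + 32 days = Sat Dec 7 2013.

Tue Nov 5 2013, Sat Dec 7 2013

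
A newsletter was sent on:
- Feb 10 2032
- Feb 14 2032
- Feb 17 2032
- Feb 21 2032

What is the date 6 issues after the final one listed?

Mar 13 2032

Gaps: 4, 3, 4 days — not constant, but cyclic with period 2.
The events fall on every Tuesday and Saturday.
The following Tuesday is Feb 24 2032.
Next Saturday: Feb 28 2032.
Next Tuesday: Mar 2 2032.
Next Saturday: Mar 6 2032.
Next Tuesday: Mar 9 2032.
The following Saturday is Mar 13 2032.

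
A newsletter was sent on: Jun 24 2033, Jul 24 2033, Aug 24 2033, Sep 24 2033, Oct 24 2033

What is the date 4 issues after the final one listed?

Feb 24 2034

The day-of-month is always 24 (30, 31, 31, 30 days between events).
So this recurs on the 24th of each month.
Next: November 2033 → Nov 24 2033.
Next: December 2033 → Dec 24 2033.
Next: January 2034 → Jan 24 2034.
Next: February 2034 → Feb 24 2034.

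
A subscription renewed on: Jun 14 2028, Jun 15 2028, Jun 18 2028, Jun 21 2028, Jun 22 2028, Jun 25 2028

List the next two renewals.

The gap pattern 1, 3, 3, 1, 3 repeats every 3 events.
These are the Wednesdays, Thursdays and Sundays of each week.
The following Wednesday is Jun 28 2028.
The following Thursday is Jun 29 2028.

Jun 28 2028, Jun 29 2028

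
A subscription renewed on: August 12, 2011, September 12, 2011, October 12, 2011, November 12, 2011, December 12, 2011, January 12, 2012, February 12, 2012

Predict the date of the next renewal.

Each date is the 12th; the gaps (31, 30, 31, 30, 31, 31) track the month lengths.
The rule is the 12th of each month.
Next: March 2012 → March 12, 2012.

March 12, 2012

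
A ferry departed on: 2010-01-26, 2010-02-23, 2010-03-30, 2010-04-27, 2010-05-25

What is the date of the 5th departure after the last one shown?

These are Tuesdays with 28, 35, 28, 28-day gaps.
Each is the final Tuesday of its month — 2010-03-30 is past the 28th, so '4th Tuesday' doesn't fit.
Last Tuesday of June 2010: 2010-06-29.
July 2010 ends with Tuesday 2010-07-27.
Last Tuesday of August 2010: 2010-08-31.
September 2010 ends with Tuesday 2010-09-28.
October 2010 ends with Tuesday 2010-10-26.

2010-10-26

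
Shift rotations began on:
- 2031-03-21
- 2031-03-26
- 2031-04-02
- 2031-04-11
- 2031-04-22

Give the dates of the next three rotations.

The spacing grows by 2 each time: 5, 7, 9, 11 days.
Next gap: 13 days. 2031-04-22 + 13 days = 2031-05-05.
Next gap: 15 days. 2031-05-05 + 15 days = 2031-05-20.
Next gap: 17 days. 2031-05-20 + 17 days = 2031-06-06.

2031-05-05, 2031-05-20, 2031-06-06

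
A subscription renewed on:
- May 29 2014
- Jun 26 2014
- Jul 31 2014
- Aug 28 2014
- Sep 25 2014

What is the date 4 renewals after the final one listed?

Jan 29 2015

Every date is a Thursday; gaps 28, 35, 28, 28 days.
Each is the last Thursday of its month (at least one falls on the 29th or later, ruling out '4th Thursday').
October 2014 ends with Thursday Oct 30 2014.
November 2014 ends with Thursday Nov 27 2014.
Last Thursday of December 2014: Dec 25 2014.
Last Thursday of January 2015: Jan 29 2015.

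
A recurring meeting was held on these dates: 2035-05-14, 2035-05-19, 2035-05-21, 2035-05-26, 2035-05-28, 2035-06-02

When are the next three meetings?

Every event lands on a Monday or Saturday (gaps cycle 5, 2, 5, 2, 5).
So the schedule is: every Monday and Saturday.
Next Monday: 2035-06-04.
The following Saturday is 2035-06-09.
Next Monday: 2035-06-11.

2035-06-04, 2035-06-09, 2035-06-11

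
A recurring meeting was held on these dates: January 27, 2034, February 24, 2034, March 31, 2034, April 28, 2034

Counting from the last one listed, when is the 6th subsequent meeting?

October 27, 2034

Every date is a Friday; gaps 28, 35, 28 days.
Each is the last Friday of its month (at least one falls on the 29th or later, ruling out '4th Friday').
Last Friday of May 2034: May 26, 2034.
June 2034 ends with Friday June 30, 2034.
Last Friday of July 2034: July 28, 2034.
Last Friday of August 2034: August 25, 2034.
Last Friday of September 2034: September 29, 2034.
Last Friday of October 2034: October 27, 2034.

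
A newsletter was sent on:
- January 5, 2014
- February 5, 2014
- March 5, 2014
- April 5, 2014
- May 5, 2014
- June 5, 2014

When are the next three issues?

July 5, 2014; August 5, 2014; September 5, 2014

The day-of-month is always 5 (31, 28, 31, 30, 31 days between events).
So this recurs on the 5th of each month.
Next: July 2014 → July 5, 2014.
Next: August 2014 → August 5, 2014.
Next: September 2014 → September 5, 2014.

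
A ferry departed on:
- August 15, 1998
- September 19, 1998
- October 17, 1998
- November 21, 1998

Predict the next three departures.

December 19, 1998; January 16, 1999; February 20, 1999

These are Saturdays at 28- or 35-day spacing (35, 28, 35).
The pattern: 3rd Saturday of the month.
3rd Saturday of December 1998: December 19, 1998.
3rd Saturday of January 1999: January 16, 1999.
February 1999 — 3rd Saturday is February 20, 1999.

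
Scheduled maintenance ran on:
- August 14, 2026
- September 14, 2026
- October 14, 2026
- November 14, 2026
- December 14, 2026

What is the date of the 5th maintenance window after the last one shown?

Gaps: 31, 30, 31, 30 days — not constant. Every event is on the 14th of the month.
Pattern: the 14th of each month.
January 2027: January 14, 2027.
Next: February 2027 → February 14, 2027.
March 2027: March 14, 2027.
Next: April 2027 → April 14, 2027.
May 2027: May 14, 2027.

May 14, 2027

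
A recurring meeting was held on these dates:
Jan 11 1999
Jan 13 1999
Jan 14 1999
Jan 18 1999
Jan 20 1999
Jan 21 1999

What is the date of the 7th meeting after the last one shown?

The gap pattern 2, 1, 4, 2, 1 repeats every 3 events.
These are the Mondays, Wednesdays and Thursdays of each week.
The following Monday is Jan 25 1999.
Next Wednesday: Jan 27 1999.
Next Thursday: Jan 28 1999.
The following Monday is Feb 1 1999.
Next Wednesday: Feb 3 1999.
Next Thursday: Feb 4 1999.
The following Monday is Feb 8 1999.

Feb 8 1999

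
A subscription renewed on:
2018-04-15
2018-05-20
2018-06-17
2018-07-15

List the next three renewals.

2018-08-19, 2018-09-16, 2018-10-21

All dates are Sundays, 35, 28, 28 days apart.
Specifically, the 3rd Sunday of each month.
3rd Sunday of August 2018: 2018-08-19.
September 2018 — 3rd Sunday is 2018-09-16.
October 2018 — 3rd Sunday is 2018-10-21.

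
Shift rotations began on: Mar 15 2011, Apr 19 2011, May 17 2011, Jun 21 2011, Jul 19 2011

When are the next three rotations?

Gaps: 35, 28, 35, 28 days — a mix of 28 and 35. Every date is a Tuesday.
Each is the 3rd Tuesday of its month.
3rd Tuesday of August 2011: Aug 16 2011.
September 2011 — 3rd Tuesday is Sep 20 2011.
October 2011 — 3rd Tuesday is Oct 18 2011.

Aug 16 2011, Sep 20 2011, Oct 18 2011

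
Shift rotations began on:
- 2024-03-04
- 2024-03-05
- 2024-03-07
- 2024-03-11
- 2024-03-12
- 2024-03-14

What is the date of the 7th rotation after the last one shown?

The gap pattern 1, 2, 4, 1, 2 repeats every 3 events.
These are the Mondays, Tuesdays and Thursdays of each week.
Next Monday: 2024-03-18.
Next Tuesday: 2024-03-19.
The following Thursday is 2024-03-21.
The following Monday is 2024-03-25.
Next Tuesday: 2024-03-26.
The following Thursday is 2024-03-28.
The following Monday is 2024-04-01.

2024-04-01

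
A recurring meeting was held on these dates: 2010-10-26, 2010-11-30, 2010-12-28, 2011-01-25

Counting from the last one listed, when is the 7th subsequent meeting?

2011-08-30

Every date is a Tuesday; gaps 35, 28, 28 days.
Each is the last Tuesday of its month (at least one falls on the 29th or later, ruling out '4th Tuesday').
February 2011 ends with Tuesday 2011-02-22.
Last Tuesday of March 2011: 2011-03-29.
Last Tuesday of April 2011: 2011-04-26.
Last Tuesday of May 2011: 2011-05-31.
Last Tuesday of June 2011: 2011-06-28.
Last Tuesday of July 2011: 2011-07-26.
Last Tuesday of August 2011: 2011-08-30.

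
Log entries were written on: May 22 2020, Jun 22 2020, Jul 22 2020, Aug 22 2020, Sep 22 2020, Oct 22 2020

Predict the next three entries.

Nov 22 2020, Dec 22 2020, Jan 22 2021

Gaps: 31, 30, 31, 31, 30 days — not constant. Every event is on the 22nd of the month.
Pattern: the 22nd of each month.
Next: November 2020 → Nov 22 2020.
December 2020: Dec 22 2020.
January 2021: Jan 22 2021.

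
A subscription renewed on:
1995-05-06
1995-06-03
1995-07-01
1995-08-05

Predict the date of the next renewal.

These are Saturdays at 28- or 35-day spacing (28, 28, 35).
The pattern: 1st Saturday of the month.
September 1995 — 1st Saturday is 1995-09-02.

1995-09-02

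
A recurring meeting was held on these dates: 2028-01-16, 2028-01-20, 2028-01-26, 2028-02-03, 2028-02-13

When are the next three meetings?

The spacing grows by 2 each time: 4, 6, 8, 10 days.
Next gap: 12 days. 2028-02-13 + 12 days = 2028-02-25.
Next gap: 14 days. 2028-02-25 + 14 days = 2028-03-10.
Next gap: 16 days. 2028-03-10 + 16 days = 2028-03-26.

2028-02-25, 2028-03-10, 2028-03-26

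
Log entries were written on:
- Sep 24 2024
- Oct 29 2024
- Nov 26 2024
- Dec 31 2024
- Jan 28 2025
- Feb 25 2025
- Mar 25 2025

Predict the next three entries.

Apr 29 2025, May 27 2025, Jun 24 2025

All Tuesdays; the gaps (35, 28, 35, 28, 28, 28) vary with month length.
This is the last Tuesday of each month.
April 2025 ends with Tuesday Apr 29 2025.
May 2025 ends with Tuesday May 27 2025.
Last Tuesday of June 2025: Jun 24 2025.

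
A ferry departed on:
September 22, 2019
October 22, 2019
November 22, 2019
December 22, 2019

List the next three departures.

Gaps: 30, 31, 30 days — not constant. Every event is on the 22nd of the month.
Pattern: the 22nd of each month.
Next: January 2020 → January 22, 2020.
February 2020: February 22, 2020.
Next: March 2020 → March 22, 2020.

January 22, 2020; February 22, 2020; March 22, 2020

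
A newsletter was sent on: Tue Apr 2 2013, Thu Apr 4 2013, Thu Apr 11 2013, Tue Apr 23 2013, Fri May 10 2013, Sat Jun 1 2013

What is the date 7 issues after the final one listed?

Sat Mar 22 2014

Intervals are 2, 7, 12, 17, 22 days — an arithmetic progression with common difference 5.
Next gap: 27 days. Sat Jun 1 2013 + 27 days = Fri Jun 28 2013.
Next gap: 32 days. Fri Jun 28 2013 + 32 days = Tue Jul 30 2013.
Next gap: 37 days. Tue Jul 30 2013 + 37 days = Thu Sep 5 2013.
Next gap: 42 days. Thu Sep 5 2013 + 42 days = Thu Oct 17 2013.
Next gap: 47 days. Thu Oct 17 2013 + 47 days = Tue Dec 3 2013.
Next gap: 52 days. Tue Dec 3 2013 + 52 days = Fri Jan 24 2014.
Next gap: 57 days. Fri Jan 24 2014 + 57 days = Sat Mar 22 2014.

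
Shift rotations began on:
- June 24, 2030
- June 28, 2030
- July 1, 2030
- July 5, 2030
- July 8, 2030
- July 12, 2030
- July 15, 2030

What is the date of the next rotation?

July 19, 2030

Gaps: 4, 3, 4, 3, 4, 3 days — not constant, but cyclic with period 2.
The events fall on every Monday and Friday.
Next Friday: July 19, 2030.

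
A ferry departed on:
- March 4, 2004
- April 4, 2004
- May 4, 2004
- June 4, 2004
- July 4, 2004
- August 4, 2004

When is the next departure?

September 4, 2004

Each date is the 4th; the gaps (31, 30, 31, 30, 31) track the month lengths.
The rule is the 4th of each month.
Next: September 2004 → September 4, 2004.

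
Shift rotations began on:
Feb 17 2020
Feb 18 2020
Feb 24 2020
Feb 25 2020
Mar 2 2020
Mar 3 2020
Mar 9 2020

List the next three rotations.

Mar 10 2020, Mar 16 2020, Mar 17 2020

Gaps: 1, 6, 1, 6, 1, 6 days — not constant, but cyclic with period 2.
The events fall on every Monday and Tuesday.
The following Tuesday is Mar 10 2020.
The following Monday is Mar 16 2020.
Next Tuesday: Mar 17 2020.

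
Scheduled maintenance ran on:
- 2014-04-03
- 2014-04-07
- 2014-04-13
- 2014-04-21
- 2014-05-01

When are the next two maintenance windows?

Intervals are 4, 6, 8, 10 days — an arithmetic progression with common difference 2.
Next gap: 12 days. 2014-05-01 + 12 days = 2014-05-13.
Next gap: 14 days. 2014-05-13 + 14 days = 2014-05-27.

2014-05-13, 2014-05-27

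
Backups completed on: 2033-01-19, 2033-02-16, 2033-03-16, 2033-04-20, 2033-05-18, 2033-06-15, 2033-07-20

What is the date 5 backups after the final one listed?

2033-12-21

All dates are Wednesdays, 28, 28, 35, 28, 28, 35 days apart.
Specifically, the 3rd Wednesday of each month.
August 2033 — 3rd Wednesday is 2033-08-17.
September 2033 — 3rd Wednesday is 2033-09-21.
October 2033 — 3rd Wednesday is 2033-10-19.
November 2033 — 3rd Wednesday is 2033-11-16.
3rd Wednesday of December 2033: 2033-12-21.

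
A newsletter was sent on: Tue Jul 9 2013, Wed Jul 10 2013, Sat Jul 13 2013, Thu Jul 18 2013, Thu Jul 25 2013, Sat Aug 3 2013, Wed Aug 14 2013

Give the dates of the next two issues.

Tue Aug 27 2013, Wed Sep 11 2013

Intervals are 1, 3, 5, 7, 9, 11 days — an arithmetic progression with common difference 2.
Next gap: 13 days. Wed Aug 14 2013 + 13 days = Tue Aug 27 2013.
Next gap: 15 days. Tue Aug 27 2013 + 15 days = Wed Sep 11 2013.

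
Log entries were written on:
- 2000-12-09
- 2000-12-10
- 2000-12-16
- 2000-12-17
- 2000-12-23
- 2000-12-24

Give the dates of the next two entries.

2000-12-30, 2000-12-31

The gap pattern 1, 6, 1, 6, 1 repeats every 2 events.
These are the Saturdays and Sundays of each week.
The following Saturday is 2000-12-30.
The following Sunday is 2000-12-31.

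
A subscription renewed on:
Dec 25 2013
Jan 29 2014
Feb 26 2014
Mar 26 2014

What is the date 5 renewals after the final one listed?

Aug 27 2014

All Wednesdays; the gaps (35, 28, 28) vary with month length.
This is the last Wednesday of each month.
April 2014 ends with Wednesday Apr 30 2014.
May 2014 ends with Wednesday May 28 2014.
June 2014 ends with Wednesday Jun 25 2014.
July 2014 ends with Wednesday Jul 30 2014.
Last Wednesday of August 2014: Aug 27 2014.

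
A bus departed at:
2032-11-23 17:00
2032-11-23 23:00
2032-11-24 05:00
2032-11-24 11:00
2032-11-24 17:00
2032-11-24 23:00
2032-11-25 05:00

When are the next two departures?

2032-11-25 11:00, 2032-11-25 17:00

Spacing: 6, 6, 6, 6, 6, 6 h — constant 6 h.
2032-11-25 05:00 + 6 h = 2032-11-25 11:00.
2032-11-25 11:00 + 6 h = 2032-11-25 17:00.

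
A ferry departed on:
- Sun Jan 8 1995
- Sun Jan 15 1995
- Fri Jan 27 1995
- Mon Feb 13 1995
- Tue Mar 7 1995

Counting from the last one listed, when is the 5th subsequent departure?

The spacing grows by 5 each time: 7, 12, 17, 22 days.
Next gap: 27 days. Tue Mar 7 1995 + 27 days = Mon Apr 3 1995.
Next gap: 32 days. Mon Apr 3 1995 + 32 days = Fri May 5 1995.
Next gap: 37 days. Fri May 5 1995 + 37 days = Sun Jun 11 1995.
Next gap: 42 days. Sun Jun 11 1995 + 42 days = Sun Jul 23 1995.
Next gap: 47 days. Sun Jul 23 1995 + 47 days = Fri Sep 8 1995.

Fri Sep 8 1995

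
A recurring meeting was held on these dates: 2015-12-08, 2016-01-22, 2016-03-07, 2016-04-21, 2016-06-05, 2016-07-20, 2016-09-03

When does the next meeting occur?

2016-10-18

Gaps between consecutive events: 45, 45, 45, 45, 45, 45 days — a constant 45-day interval.
2016-09-03 + 45 days = 2016-10-18.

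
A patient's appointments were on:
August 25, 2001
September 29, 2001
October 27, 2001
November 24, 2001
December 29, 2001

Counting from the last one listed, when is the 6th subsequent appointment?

Every date is a Saturday; gaps 35, 28, 28, 35 days.
Each is the last Saturday of its month (at least one falls on the 29th or later, ruling out '4th Saturday').
January 2002 ends with Saturday January 26, 2002.
Last Saturday of February 2002: February 23, 2002.
Last Saturday of March 2002: March 30, 2002.
April 2002 ends with Saturday April 27, 2002.
May 2002 ends with Saturday May 25, 2002.
June 2002 ends with Saturday June 29, 2002.

June 29, 2002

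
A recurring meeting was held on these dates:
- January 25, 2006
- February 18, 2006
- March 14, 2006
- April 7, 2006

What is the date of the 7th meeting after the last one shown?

September 22, 2006

The spacing is 24, 24, 24 days — always 24 days.
April 7, 2006 + 24 days = May 1, 2006.
May 1, 2006 + 24 days = May 25, 2006.
May 25, 2006 + 24 days = June 18, 2006.
June 18, 2006 + 24 days = July 12, 2006.
July 12, 2006 + 24 days = August 5, 2006.
August 5, 2006 + 24 days = August 29, 2006.
August 29, 2006 + 24 days = September 22, 2006.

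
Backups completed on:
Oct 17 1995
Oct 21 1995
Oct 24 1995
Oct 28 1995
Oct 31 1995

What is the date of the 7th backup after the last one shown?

Gaps: 4, 3, 4, 3 days — not constant, but cyclic with period 2.
The events fall on every Tuesday and Saturday.
Next Saturday: Nov 4 1995.
Next Tuesday: Nov 7 1995.
The following Saturday is Nov 11 1995.
The following Tuesday is Nov 14 1995.
The following Saturday is Nov 18 1995.
The following Tuesday is Nov 21 1995.
Next Saturday: Nov 25 1995.

Nov 25 1995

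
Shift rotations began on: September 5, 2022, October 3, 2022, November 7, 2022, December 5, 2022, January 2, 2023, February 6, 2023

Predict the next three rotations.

March 6, 2023; April 3, 2023; May 1, 2023

Gaps: 28, 35, 28, 28, 35 days — a mix of 28 and 35. Every date is a Monday.
Each is the 1st Monday of its month.
1st Monday of March 2023: March 6, 2023.
1st Monday of April 2023: April 3, 2023.
May 2023 — 1st Monday is May 1, 2023.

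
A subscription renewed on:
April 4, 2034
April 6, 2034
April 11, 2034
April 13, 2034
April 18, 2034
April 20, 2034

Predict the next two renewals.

Every event lands on a Tuesday or Thursday (gaps cycle 2, 5, 2, 5, 2).
So the schedule is: every Tuesday and Thursday.
The following Tuesday is April 25, 2034.
Next Thursday: April 27, 2034.

April 25, 2034; April 27, 2034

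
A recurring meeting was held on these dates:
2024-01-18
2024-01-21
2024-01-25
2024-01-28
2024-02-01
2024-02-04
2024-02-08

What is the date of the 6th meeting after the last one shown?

Every event lands on a Thursday or Sunday (gaps cycle 3, 4, 3, 4, 3, 4).
So the schedule is: every Thursday and Sunday.
The following Sunday is 2024-02-11.
The following Thursday is 2024-02-15.
Next Sunday: 2024-02-18.
Next Thursday: 2024-02-22.
Next Sunday: 2024-02-25.
Next Thursday: 2024-02-29.

2024-02-29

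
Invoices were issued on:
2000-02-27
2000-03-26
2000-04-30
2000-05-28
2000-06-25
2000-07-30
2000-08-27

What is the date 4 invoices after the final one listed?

All Sundays; the gaps (28, 35, 28, 28, 35, 28) vary with month length.
This is the last Sunday of each month.
Last Sunday of September 2000: 2000-09-24.
Last Sunday of October 2000: 2000-10-29.
November 2000 ends with Sunday 2000-11-26.
Last Sunday of December 2000: 2000-12-31.

2000-12-31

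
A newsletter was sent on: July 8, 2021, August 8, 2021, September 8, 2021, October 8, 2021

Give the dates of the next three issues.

November 8, 2021; December 8, 2021; January 8, 2022

Gaps: 31, 31, 30 days — not constant. Every event is on the 8th of the month.
Pattern: the 8th of each month.
November 2021: November 8, 2021.
December 2021: December 8, 2021.
January 2022: January 8, 2022.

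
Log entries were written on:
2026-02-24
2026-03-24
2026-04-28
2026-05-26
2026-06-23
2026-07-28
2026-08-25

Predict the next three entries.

All dates are Tuesdays, 28, 35, 28, 28, 35, 28 days apart.
Specifically, the 4th Tuesday of each month.
September 2026 — 4th Tuesday is 2026-09-22.
October 2026 — 4th Tuesday is 2026-10-27.
4th Tuesday of November 2026: 2026-11-24.

2026-09-22, 2026-10-27, 2026-11-24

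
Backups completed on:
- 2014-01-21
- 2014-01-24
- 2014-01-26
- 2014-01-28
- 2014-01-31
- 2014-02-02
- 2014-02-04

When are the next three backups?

Gaps: 3, 2, 2, 3, 2, 2 days — not constant, but cyclic with period 3.
The events fall on every Tuesday, Friday and Sunday.
The following Friday is 2014-02-07.
Next Sunday: 2014-02-09.
The following Tuesday is 2014-02-11.

2014-02-07, 2014-02-09, 2014-02-11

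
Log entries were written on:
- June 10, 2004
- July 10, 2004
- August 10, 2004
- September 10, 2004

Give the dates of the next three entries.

Gaps: 30, 31, 31 days — not constant. Every event is on the 10th of the month.
Pattern: the 10th of each month.
October 2004: October 10, 2004.
Next: November 2004 → November 10, 2004.
December 2004: December 10, 2004.

October 10, 2004; November 10, 2004; December 10, 2004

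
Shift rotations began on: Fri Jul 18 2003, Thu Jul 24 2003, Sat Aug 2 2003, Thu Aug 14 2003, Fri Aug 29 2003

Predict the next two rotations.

Tue Sep 16 2003, Tue Oct 7 2003

The spacing grows by 3 each time: 6, 9, 12, 15 days.
Next gap: 18 days. Fri Aug 29 2003 + 18 days = Tue Sep 16 2003.
Next gap: 21 days. Tue Sep 16 2003 + 21 days = Tue Oct 7 2003.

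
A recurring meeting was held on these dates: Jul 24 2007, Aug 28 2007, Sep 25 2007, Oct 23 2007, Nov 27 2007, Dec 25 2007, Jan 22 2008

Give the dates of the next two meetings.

All dates are Tuesdays, 35, 28, 28, 35, 28, 28 days apart.
Specifically, the 4th Tuesday of each month.
4th Tuesday of February 2008: Feb 26 2008.
4th Tuesday of March 2008: Mar 25 2008.

Feb 26 2008, Mar 25 2008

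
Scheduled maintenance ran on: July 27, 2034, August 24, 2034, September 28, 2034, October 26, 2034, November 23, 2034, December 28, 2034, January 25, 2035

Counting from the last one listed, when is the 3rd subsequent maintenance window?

All dates are Thursdays, 28, 35, 28, 28, 35, 28 days apart.
Specifically, the 4th Thursday of each month.
February 2035 — 4th Thursday is February 22, 2035.
4th Thursday of March 2035: March 22, 2035.
April 2035 — 4th Thursday is April 26, 2035.

April 26, 2035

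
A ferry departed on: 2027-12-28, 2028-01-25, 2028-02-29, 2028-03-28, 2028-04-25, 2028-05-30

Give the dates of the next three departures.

2028-06-27, 2028-07-25, 2028-08-29

These are Tuesdays with 28, 35, 28, 28, 35-day gaps.
Each is the final Tuesday of its month — 2028-02-29 is past the 28th, so '4th Tuesday' doesn't fit.
Last Tuesday of June 2028: 2028-06-27.
July 2028 ends with Tuesday 2028-07-25.
August 2028 ends with Tuesday 2028-08-29.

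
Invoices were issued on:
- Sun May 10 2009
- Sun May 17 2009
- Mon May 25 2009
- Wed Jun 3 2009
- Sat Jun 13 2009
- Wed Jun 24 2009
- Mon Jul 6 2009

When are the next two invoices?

The spacing grows by 1 each time: 7, 8, 9, 10, 11, 12 days.
Next gap: 13 days. Mon Jul 6 2009 + 13 days = Sun Jul 19 2009.
Next gap: 14 days. Sun Jul 19 2009 + 14 days = Sun Aug 2 2009.

Sun Jul 19 2009, Sun Aug 2 2009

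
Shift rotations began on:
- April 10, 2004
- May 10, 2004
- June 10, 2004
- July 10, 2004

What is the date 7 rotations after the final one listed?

February 10, 2005

The day-of-month is always 10 (30, 31, 30 days between events).
So this recurs on the 10th of each month.
Next: August 2004 → August 10, 2004.
September 2004: September 10, 2004.
Next: October 2004 → October 10, 2004.
November 2004: November 10, 2004.
Next: December 2004 → December 10, 2004.
January 2005: January 10, 2005.
February 2005: February 10, 2005.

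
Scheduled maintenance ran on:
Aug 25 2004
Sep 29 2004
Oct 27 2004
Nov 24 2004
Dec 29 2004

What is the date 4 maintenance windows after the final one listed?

These are Wednesdays with 35, 28, 28, 35-day gaps.
Each is the final Wednesday of its month — Sep 29 2004 is past the 28th, so '4th Wednesday' doesn't fit.
Last Wednesday of January 2005: Jan 26 2005.
February 2005 ends with Wednesday Feb 23 2005.
Last Wednesday of March 2005: Mar 30 2005.
April 2005 ends with Wednesday Apr 27 2005.

Apr 27 2005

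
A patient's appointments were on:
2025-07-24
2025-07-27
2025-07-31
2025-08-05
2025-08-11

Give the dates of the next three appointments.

2025-08-18, 2025-08-26, 2025-09-04

Gaps: 3, 4, 5, 6 days — each gap is 1 larger than the previous one.
Next gap: 7 days. 2025-08-11 + 7 days = 2025-08-18.
Next gap: 8 days. 2025-08-18 + 8 days = 2025-08-26.
Next gap: 9 days. 2025-08-26 + 9 days = 2025-09-04.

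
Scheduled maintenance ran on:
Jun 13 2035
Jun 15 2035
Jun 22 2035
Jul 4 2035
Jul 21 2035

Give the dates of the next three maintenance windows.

Intervals are 2, 7, 12, 17 days — an arithmetic progression with common difference 5.
Next gap: 22 days. Jul 21 2035 + 22 days = Aug 12 2035.
Next gap: 27 days. Aug 12 2035 + 27 days = Sep 8 2035.
Next gap: 32 days. Sep 8 2035 + 32 days = Oct 10 2035.

Aug 12 2035, Sep 8 2035, Oct 10 2035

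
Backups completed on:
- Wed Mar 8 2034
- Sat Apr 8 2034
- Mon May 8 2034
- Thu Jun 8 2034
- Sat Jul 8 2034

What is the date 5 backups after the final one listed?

Each date is the 8th; the gaps (31, 30, 31, 30) track the month lengths.
The rule is the 8th of each month.
Next: August 2034 → Tue Aug 8 2034.
September 2034: Fri Sep 8 2034.
Next: October 2034 → Sun Oct 8 2034.
November 2034: Wed Nov 8 2034.
Next: December 2034 → Fri Dec 8 2034.

Fri Dec 8 2034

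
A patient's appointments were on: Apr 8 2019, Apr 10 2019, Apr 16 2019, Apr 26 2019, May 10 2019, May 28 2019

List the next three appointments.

Gaps: 2, 6, 10, 14, 18 days — each gap is 4 larger than the previous one.
Next gap: 22 days. May 28 2019 + 22 days = Jun 19 2019.
Next gap: 26 days. Jun 19 2019 + 26 days = Jul 15 2019.
Next gap: 30 days. Jul 15 2019 + 30 days = Aug 14 2019.

Jun 19 2019, Jul 15 2019, Aug 14 2019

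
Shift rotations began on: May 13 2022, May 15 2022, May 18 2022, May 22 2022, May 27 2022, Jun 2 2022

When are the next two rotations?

Jun 9 2022, Jun 17 2022

Gaps: 2, 3, 4, 5, 6 days — each gap is 1 larger than the previous one.
Next gap: 7 days. Jun 2 2022 + 7 days = Jun 9 2022.
Next gap: 8 days. Jun 9 2022 + 8 days = Jun 17 2022.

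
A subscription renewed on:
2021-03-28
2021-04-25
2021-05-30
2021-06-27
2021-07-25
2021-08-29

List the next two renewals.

2021-09-26, 2021-10-31

These are Sundays with 28, 35, 28, 28, 35-day gaps.
Each is the final Sunday of its month — 2021-05-30 is past the 28th, so '4th Sunday' doesn't fit.
September 2021 ends with Sunday 2021-09-26.
October 2021 ends with Sunday 2021-10-31.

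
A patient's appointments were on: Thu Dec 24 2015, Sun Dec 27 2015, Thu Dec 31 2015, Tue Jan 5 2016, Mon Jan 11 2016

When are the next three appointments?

Intervals are 3, 4, 5, 6 days — an arithmetic progression with common difference 1.
Next gap: 7 days. Mon Jan 11 2016 + 7 days = Mon Jan 18 2016.
Next gap: 8 days. Mon Jan 18 2016 + 8 days = Tue Jan 26 2016.
Next gap: 9 days. Tue Jan 26 2016 + 9 days = Thu Feb 4 2016.

Mon Jan 18 2016, Tue Jan 26 2016, Thu Feb 4 2016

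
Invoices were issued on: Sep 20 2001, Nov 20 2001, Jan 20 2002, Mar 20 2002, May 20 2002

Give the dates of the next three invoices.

The day-of-month is always 20 (61, 61, 59, 61 days between events).
So this recurs on the 20th of every 2 months.
July 2002: Jul 20 2002.
September 2002: Sep 20 2002.
Next: November 2002 → Nov 20 2002.

Jul 20 2002, Sep 20 2002, Nov 20 2002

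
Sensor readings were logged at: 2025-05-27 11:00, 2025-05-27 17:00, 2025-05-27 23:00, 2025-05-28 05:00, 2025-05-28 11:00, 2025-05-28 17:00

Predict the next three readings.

2025-05-28 23:00, 2025-05-29 05:00, 2025-05-29 11:00

Spacing: 6, 6, 6, 6, 6 h — constant 6 h.
2025-05-28 17:00 + 6 h = 2025-05-28 23:00.
2025-05-28 23:00 + 6 h = 2025-05-29 05:00.
2025-05-29 05:00 + 6 h = 2025-05-29 11:00.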